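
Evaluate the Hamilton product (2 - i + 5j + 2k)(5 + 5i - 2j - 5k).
35 - 16i + 26j - 23k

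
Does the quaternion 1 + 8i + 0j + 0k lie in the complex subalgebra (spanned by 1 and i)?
Yes. The quaternion 1 + 8i has j- and k-coefficients y = z = 0, so it lies in the complex subalgebra spanned by 1 and i.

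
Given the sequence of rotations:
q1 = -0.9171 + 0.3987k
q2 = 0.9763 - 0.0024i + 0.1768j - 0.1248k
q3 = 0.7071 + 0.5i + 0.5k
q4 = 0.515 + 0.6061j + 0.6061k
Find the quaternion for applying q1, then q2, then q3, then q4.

q2 · q1 = -0.8456 + 0.0727i - 0.1612j + 0.5037k
q3 · q2 · q1 = -0.8861 - 0.2908i - 0.3295j - 0.1472k
q4 · q3 · q2 · q1 = -0.1674 - 0.0393i - 0.883j - 0.4366k
-0.1674 - 0.0393i - 0.883j - 0.4366k


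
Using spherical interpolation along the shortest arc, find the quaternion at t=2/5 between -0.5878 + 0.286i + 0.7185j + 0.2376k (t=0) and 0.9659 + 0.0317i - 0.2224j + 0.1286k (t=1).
-0.804 + 0.1706i + 0.5614j + 0.0967k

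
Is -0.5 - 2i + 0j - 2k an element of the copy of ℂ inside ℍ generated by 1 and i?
No. The quaternion -0.5 - 2i - 2k has j-coefficient y = 0 and k-coefficient z = -2, not both zero, so it does not lie in the complex subalgebra spanned by 1 and i.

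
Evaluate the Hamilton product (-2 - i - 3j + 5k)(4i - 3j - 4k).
15 + 19i + 22j + 23k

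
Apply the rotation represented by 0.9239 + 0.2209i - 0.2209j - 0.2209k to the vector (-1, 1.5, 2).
(-1.35, 1.092, 2.058)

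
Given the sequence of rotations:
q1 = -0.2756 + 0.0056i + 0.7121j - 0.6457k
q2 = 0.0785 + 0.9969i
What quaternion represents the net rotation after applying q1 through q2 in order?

q2 · q1 = -0.0272 - 0.2743i + 0.6996j + 0.6592k
-0.0272 - 0.2743i + 0.6996j + 0.6592k


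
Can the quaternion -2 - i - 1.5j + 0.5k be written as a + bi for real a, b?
No. The quaternion -2 - i - 1.5j + 0.5k has j-coefficient y = -1.5 and k-coefficient z = 0.5, not both zero, so it does not lie in the complex subalgebra spanned by 1 and i.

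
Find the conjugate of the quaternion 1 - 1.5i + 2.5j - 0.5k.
1 + 1.5i - 2.5j + 0.5k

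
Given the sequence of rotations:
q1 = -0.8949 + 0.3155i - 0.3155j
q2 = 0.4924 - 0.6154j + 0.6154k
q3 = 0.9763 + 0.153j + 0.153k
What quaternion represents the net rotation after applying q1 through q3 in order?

q2 · q1 = -0.6348 + 0.3495i + 0.5895j - 0.3566k
q3 · q2 · q1 = -0.6554 + 0.1965i + 0.5319j - 0.4987k
-0.6554 + 0.1965i + 0.5319j - 0.4987k


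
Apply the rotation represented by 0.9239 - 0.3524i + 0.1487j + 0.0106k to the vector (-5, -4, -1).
(-4.547, -3.234, 3.296)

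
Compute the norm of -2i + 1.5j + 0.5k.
2.55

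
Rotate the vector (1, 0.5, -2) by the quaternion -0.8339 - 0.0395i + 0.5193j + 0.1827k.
(2.287, -0.128, 0.064)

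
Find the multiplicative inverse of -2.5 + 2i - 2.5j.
-0.1515 - 0.1212i + 0.1515j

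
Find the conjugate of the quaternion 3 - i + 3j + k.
3 + i - 3j - k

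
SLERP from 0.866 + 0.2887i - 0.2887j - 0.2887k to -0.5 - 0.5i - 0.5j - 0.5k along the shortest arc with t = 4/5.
0.6743 + 0.5219i + 0.3694j + 0.3694k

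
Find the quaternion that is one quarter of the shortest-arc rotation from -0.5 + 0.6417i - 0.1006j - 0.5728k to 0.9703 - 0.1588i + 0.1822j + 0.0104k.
-0.6771 + 0.5583i - 0.1325j - 0.4608k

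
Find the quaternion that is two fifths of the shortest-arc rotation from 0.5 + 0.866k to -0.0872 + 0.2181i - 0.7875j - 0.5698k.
0.3762 - 0.1011i + 0.3649j + 0.8456k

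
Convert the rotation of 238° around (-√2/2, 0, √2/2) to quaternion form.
-0.4848 - 0.6184i + 0.6184k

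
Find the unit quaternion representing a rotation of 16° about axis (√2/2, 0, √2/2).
0.9903 + 0.0984i + 0.0984k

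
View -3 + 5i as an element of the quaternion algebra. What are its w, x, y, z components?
-3 + 5i + 0j + 0k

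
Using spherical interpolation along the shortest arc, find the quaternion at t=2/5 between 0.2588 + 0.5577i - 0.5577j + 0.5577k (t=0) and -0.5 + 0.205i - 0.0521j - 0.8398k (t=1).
0.4169 + 0.2856i - 0.3587j + 0.7848k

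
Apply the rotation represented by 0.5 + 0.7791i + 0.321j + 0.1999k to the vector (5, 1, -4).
(1.34, 5.81, 2.54)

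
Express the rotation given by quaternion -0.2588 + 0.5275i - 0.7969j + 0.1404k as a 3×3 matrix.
[[-0.3095, -0.7681, 0.5606], [-0.9134, 0.4041, 0.0493], [-0.2644, -0.4968, -0.8266]]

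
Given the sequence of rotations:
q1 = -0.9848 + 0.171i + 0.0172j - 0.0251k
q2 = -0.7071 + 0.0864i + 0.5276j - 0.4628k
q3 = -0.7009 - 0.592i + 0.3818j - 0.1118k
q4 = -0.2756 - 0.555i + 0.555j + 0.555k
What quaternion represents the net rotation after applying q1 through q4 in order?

q2 · q1 = 0.6609 - 0.2113i - 0.6087j + 0.3848k
q3 · q2 · q1 = -0.3129 - 0.1643i + 0.9304j + 0.0974k
q4 · q3 · q2 · q1 = -0.5754 - 0.2434i - 0.4672j - 0.6257k
-0.5754 - 0.2434i - 0.4672j - 0.6257k


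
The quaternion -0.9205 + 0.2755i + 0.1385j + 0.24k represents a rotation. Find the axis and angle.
axis = (0.7051, 0.3545, 0.6142), θ = 314°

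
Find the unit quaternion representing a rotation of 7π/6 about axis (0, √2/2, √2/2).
-0.2588 + 0.683j + 0.683k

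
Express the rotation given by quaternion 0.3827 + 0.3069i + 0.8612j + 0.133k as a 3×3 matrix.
[[-0.5187, 0.4268, 0.7408], [0.6304, 0.7762, -0.0058], [-0.5775, 0.464, -0.6717]]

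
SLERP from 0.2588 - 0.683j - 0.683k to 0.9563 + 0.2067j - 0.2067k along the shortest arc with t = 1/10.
0.3778 - 0.626j - 0.6822k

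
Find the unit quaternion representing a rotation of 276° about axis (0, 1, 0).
-0.7431 + 0.6691j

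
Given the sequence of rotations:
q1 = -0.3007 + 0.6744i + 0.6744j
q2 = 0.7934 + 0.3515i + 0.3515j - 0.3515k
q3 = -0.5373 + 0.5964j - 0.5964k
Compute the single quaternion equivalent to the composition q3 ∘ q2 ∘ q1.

q2 · q1 = -0.7127 + 0.6664i + 0.1923j + 0.1057k
q3 · q2 · q1 = 0.3313 - 0.1803i - 0.9258j - 0.0292k
0.3313 - 0.1803i - 0.9258j - 0.0292k


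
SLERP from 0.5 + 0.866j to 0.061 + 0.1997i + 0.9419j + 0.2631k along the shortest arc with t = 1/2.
0.292 + 0.1039i + 0.9409j + 0.1369k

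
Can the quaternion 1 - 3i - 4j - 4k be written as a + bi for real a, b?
No. The quaternion 1 - 3i - 4j - 4k has j-coefficient y = -4 and k-coefficient z = -4, not both zero, so it does not lie in the complex subalgebra spanned by 1 and i.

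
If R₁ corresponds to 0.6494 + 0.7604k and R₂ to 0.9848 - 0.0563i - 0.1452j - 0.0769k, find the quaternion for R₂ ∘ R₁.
0.698 - 0.147i - 0.0515j + 0.6989k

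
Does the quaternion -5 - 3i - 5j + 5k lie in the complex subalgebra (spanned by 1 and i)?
No. The quaternion -5 - 3i - 5j + 5k has j-coefficient y = -5 and k-coefficient z = 5, not both zero, so it does not lie in the complex subalgebra spanned by 1 and i.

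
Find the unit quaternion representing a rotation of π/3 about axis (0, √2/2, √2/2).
0.866 + 0.3536j + 0.3536k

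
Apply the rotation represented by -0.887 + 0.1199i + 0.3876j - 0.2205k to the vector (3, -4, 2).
(1.519, -1.96, 4.78)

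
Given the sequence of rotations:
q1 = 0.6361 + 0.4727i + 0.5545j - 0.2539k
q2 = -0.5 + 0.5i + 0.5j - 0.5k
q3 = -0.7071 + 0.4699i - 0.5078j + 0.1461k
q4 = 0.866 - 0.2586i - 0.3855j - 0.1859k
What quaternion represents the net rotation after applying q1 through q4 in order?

q2 · q1 = -0.9586 + 0.232i - 0.0686j - 0.1502k
q3 · q2 · q1 = 0.5559 - 0.5282i + 0.6398j + 0.0517k
q4 · q3 · q2 · q1 = 0.6011 - 0.5022i + 0.4513j - 0.4276k
0.6011 - 0.5022i + 0.4513j - 0.4276k


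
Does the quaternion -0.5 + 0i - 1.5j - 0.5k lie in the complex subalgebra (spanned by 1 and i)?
No. The quaternion -0.5 - 1.5j - 0.5k has j-coefficient y = -1.5 and k-coefficient z = -0.5, not both zero, so it does not lie in the complex subalgebra spanned by 1 and i.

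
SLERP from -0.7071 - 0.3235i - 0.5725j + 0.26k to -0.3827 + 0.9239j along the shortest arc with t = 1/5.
-0.5315 - 0.2901i - 0.761j + 0.2331k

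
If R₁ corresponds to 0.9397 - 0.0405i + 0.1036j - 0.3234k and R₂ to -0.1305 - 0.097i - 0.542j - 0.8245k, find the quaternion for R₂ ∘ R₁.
-0.3371 + 0.1748i - 0.5208j - 0.7646k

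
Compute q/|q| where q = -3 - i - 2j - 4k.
-0.5477 - 0.1826i - 0.3651j - 0.7303k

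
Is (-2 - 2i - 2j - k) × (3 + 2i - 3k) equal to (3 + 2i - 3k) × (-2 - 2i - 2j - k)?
No: pq = -5 - 4i - 14j + 7k ≠ -5 - 16i + 2j - k = qp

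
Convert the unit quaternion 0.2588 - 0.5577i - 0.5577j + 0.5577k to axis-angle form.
axis = (-√3/3, -√3/3, √3/3), θ = 5π/6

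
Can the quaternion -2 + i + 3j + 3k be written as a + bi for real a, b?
No. The quaternion -2 + i + 3j + 3k has j-coefficient y = 3 and k-coefficient z = 3, not both zero, so it does not lie in the complex subalgebra spanned by 1 and i.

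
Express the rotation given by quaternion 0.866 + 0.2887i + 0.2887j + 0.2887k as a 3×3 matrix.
[[0.6666, -0.3333, 0.6667], [0.6667, 0.6666, -0.3333], [-0.3333, 0.6667, 0.6666]]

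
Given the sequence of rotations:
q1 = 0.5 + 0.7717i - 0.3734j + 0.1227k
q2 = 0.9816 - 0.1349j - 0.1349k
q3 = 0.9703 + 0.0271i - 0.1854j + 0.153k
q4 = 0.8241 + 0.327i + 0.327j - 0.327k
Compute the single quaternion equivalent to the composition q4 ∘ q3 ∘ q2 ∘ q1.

q2 · q1 = 0.457 + 0.6906i - 0.5381j + 0.1571k
q3 · q2 · q1 = 0.3009 + 0.7357i - 0.5054j + 0.3358k
q4 · q3 · q2 · q1 = 0.2825 + 0.6492i - 0.6685j - 0.2275k
0.2825 + 0.6492i - 0.6685j - 0.2275k


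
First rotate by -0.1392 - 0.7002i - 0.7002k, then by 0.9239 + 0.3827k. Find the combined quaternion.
0.1394 - 0.6469i - 0.268j - 0.7002k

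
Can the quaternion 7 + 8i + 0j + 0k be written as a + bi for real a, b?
Yes. The quaternion 7 + 8i has j- and k-coefficients y = z = 0, so it lies in the complex subalgebra spanned by 1 and i.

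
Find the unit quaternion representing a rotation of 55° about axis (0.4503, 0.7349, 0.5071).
0.887 + 0.2079i + 0.3393j + 0.2342k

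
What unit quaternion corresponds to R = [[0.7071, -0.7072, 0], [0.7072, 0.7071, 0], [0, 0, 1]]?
0.9239 + 0.3827k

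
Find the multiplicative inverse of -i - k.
0.5i + 0.5k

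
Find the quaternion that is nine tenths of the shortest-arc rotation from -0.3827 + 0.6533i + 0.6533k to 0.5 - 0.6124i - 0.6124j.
-0.5079 + 0.6435i + 0.5676j + 0.0759k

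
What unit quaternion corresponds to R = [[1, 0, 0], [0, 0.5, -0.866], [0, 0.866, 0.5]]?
0.866 + 0.5i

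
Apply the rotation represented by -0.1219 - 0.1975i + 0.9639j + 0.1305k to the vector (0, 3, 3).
(-1.906, 3.274, -1.909)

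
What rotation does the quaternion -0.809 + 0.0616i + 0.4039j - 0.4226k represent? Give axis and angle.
axis = (0.1048, 0.6871, -0.7189), θ = 288°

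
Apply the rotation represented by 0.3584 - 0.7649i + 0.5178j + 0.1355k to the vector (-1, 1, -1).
(-1.48, -0.2, 0.877)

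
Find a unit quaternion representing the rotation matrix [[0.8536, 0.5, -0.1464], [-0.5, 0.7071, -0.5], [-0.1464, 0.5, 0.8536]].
0.9239 + 0.2706i - 0.2706k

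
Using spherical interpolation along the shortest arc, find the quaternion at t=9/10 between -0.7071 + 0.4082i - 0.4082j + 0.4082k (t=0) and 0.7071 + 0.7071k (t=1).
-0.7778 + 0.0565i - 0.0565j - 0.6234k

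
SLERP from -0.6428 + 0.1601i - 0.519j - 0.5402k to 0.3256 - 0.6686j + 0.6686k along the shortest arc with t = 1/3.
-0.6602 + 0.1284i - 0.1187j - 0.7305k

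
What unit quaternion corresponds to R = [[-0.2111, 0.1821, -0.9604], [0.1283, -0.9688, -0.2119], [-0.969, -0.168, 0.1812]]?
-0.0175 - 0.6278i - 0.1236j + 0.7683k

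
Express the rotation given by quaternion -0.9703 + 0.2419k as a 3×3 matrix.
[[0.883, 0.4694, 0], [-0.4694, 0.883, 0], [0, 0, 1]]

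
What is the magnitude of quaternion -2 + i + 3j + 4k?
√30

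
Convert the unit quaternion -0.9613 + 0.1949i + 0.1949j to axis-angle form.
axis = (√2/2, √2/2, 0), θ = 328°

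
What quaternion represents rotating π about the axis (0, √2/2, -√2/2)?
0.7071j - 0.7071k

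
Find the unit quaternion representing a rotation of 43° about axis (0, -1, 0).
0.9304 - 0.3665j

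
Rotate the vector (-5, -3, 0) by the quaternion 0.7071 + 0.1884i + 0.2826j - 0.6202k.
(-3.306, 3.374, 3.419)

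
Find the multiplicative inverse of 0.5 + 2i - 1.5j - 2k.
0.0476 - 0.1905i + 0.1429j + 0.1905k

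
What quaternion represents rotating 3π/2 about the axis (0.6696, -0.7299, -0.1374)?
-0.7071 + 0.4735i - 0.5161j - 0.0972k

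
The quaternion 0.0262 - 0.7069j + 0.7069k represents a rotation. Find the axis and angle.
axis = (0, -√2/2, √2/2), θ = 177°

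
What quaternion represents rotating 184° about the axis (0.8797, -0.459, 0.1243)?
-0.0349 + 0.8792i - 0.4587j + 0.1242k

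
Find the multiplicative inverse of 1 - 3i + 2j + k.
0.0667 + 0.2i - 0.1333j - 0.0667k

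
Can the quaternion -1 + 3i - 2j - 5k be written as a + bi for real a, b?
No. The quaternion -1 + 3i - 2j - 5k has j-coefficient y = -2 and k-coefficient z = -5, not both zero, so it does not lie in the complex subalgebra spanned by 1 and i.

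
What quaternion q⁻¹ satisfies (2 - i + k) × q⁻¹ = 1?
0.3333 + 0.1667i - 0.1667k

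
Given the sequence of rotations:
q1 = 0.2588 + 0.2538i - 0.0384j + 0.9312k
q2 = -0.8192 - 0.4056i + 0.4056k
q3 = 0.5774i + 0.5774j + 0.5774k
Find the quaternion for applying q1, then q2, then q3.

q2 · q1 = -0.4868 - 0.2973i + 0.5121j - 0.6423k
q3 · q2 · q1 = 0.2468 - 0.9476i - 0.0819j + 0.1863k
0.2468 - 0.9476i - 0.0819j + 0.1863k


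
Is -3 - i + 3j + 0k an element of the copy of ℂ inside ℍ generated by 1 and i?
No. The quaternion -3 - i + 3j has j-coefficient y = 3 and k-coefficient z = 0, not both zero, so it does not lie in the complex subalgebra spanned by 1 and i.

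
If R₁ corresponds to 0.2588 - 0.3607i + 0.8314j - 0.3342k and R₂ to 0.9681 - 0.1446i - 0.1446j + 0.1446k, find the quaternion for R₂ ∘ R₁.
0.3669 - 0.4585i + 0.667j - 0.4585k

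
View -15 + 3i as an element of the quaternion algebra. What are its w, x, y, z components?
-15 + 3i + 0j + 0k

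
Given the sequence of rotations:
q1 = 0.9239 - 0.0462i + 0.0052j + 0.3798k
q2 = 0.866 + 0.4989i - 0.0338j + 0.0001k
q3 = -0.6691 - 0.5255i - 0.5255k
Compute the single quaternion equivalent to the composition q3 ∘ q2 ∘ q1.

q2 · q1 = 0.8233 + 0.4081i - 0.2162j + 0.33k
q3 · q2 · q1 = -0.163 - 0.8193i + 0.1036j - 0.5398k
-0.163 - 0.8193i + 0.1036j - 0.5398k


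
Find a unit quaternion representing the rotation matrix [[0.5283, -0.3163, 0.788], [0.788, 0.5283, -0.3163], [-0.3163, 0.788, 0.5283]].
0.8039 + 0.3434i + 0.3434j + 0.3434k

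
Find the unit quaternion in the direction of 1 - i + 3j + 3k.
0.2236 - 0.2236i + 0.6708j + 0.6708k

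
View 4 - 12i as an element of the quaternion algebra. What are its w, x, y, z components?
4 - 12i + 0j + 0k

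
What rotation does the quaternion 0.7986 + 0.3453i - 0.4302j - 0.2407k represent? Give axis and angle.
axis = (0.5737, -0.7148, -0.3999), θ = 74°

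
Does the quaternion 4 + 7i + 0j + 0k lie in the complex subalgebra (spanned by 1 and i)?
Yes. The quaternion 4 + 7i has j- and k-coefficients y = z = 0, so it lies in the complex subalgebra spanned by 1 and i.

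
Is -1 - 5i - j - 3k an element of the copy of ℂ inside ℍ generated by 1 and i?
No. The quaternion -1 - 5i - j - 3k has j-coefficient y = -1 and k-coefficient z = -3, not both zero, so it does not lie in the complex subalgebra spanned by 1 and i.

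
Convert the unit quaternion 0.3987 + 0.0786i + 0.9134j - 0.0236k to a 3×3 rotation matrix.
[[-0.6697, 0.1624, 0.7246], [0.1248, 0.9865, -0.1058], [-0.7321, 0.0196, -0.681]]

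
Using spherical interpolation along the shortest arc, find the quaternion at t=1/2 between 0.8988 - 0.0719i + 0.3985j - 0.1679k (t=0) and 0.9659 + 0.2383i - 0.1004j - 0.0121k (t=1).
0.9792 + 0.0874i + 0.1565j - 0.0945k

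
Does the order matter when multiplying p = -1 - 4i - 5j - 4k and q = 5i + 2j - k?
Yes: pq = 26 + 8i - 26j + 18k ≠ 26 - 18i + 22j - 16k = qp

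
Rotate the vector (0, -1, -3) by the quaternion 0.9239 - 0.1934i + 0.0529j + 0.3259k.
(0.708, -1.888, -2.436)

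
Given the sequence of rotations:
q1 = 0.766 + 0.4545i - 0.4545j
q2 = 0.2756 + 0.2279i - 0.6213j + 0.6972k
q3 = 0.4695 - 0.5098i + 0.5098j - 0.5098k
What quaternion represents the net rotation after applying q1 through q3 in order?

q2 · q1 = -0.1749 + 0.6167i - 0.2843j + 0.7129k
q3 · q2 · q1 = 0.7407 + 0.5972i - 0.1736j + 0.2544k
0.7407 + 0.5972i - 0.1736j + 0.2544k


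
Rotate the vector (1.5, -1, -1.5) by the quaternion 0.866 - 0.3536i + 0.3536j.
(0.456, -2.044, -1.056)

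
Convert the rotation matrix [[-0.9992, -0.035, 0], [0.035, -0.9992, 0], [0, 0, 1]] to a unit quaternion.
0.0175 + 0.9998k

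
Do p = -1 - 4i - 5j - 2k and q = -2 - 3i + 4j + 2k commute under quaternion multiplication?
No: pq = 14 + 9i + 20j - 29k ≠ 14 + 13i - 8j + 33k = qp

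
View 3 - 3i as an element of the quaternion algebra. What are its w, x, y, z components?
3 - 3i + 0j + 0k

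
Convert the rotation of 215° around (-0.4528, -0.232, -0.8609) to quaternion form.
-0.3007 - 0.4318i - 0.2213j - 0.8211k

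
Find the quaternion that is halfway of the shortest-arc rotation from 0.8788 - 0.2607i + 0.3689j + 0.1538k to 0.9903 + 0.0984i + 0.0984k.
0.9691 - 0.0842i + 0.1913j + 0.1308k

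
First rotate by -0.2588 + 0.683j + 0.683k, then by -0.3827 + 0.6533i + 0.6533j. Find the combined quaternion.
-0.3472 + 0.2771i - 0.8767j + 0.1848k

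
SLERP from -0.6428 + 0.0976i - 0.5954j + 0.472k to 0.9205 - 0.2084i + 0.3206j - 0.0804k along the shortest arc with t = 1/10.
-0.6819 + 0.1108i - 0.5754j + 0.4378k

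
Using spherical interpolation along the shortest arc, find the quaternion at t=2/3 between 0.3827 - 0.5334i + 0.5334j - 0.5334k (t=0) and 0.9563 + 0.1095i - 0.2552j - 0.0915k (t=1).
0.9379 - 0.1498i + 0.0328j - 0.3111k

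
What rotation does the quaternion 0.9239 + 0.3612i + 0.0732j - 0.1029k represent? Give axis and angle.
axis = (0.944, 0.1913, -0.2689), θ = π/4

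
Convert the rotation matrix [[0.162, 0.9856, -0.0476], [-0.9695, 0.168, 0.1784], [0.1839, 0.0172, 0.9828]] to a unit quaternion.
0.7604 - 0.053i - 0.0761j - 0.6428k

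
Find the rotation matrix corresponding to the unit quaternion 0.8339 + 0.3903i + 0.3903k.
[[0.6953, -0.6509, 0.3047], [0.6509, 0.3907, -0.6509], [0.3047, 0.6509, 0.6953]]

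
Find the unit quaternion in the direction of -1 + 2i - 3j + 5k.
-0.1601 + 0.3203i - 0.4804j + 0.8006k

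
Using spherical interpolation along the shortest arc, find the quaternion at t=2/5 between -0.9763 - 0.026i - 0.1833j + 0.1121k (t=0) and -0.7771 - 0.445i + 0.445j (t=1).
-0.9714 - 0.2124i + 0.0774j + 0.0723k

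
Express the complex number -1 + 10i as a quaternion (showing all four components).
-1 + 10i + 0j + 0k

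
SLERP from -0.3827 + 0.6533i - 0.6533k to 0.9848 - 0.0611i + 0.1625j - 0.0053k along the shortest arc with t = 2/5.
-0.7446 + 0.4846i - 0.0789j - 0.4523k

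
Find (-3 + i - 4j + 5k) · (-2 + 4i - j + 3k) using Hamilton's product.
-17 - 21i + 28j - 4k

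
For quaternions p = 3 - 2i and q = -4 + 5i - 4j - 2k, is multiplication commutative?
No: pq = -2 + 23i - 16j + 2k ≠ -2 + 23i - 8j - 14k = qp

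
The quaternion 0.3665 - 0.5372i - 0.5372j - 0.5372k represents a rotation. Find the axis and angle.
axis = (-√3/3, -√3/3, -√3/3), θ = 137°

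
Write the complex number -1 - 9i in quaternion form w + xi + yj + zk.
-1 - 9i + 0j + 0k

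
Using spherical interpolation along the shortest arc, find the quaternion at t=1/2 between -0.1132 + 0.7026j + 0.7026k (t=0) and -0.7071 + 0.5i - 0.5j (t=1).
0.3725 - 0.3136i + 0.7542j + 0.4406k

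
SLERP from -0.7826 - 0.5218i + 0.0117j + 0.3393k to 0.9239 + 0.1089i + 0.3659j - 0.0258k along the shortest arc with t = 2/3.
-0.9217 - 0.2618i - 0.2503j + 0.1389k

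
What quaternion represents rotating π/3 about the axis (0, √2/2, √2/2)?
0.866 + 0.3536j + 0.3536k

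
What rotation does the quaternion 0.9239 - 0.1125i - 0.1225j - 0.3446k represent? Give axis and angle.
axis = (-0.294, -0.3201, -0.9006), θ = π/4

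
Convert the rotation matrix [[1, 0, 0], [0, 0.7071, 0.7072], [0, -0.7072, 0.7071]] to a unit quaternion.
0.9239 - 0.3827i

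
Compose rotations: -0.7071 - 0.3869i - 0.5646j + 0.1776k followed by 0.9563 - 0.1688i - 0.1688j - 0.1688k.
-0.8068 - 0.3759i - 0.3253j + 0.3192k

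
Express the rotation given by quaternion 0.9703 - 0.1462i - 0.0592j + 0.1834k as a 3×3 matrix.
[[0.9257, -0.3386, -0.1685], [0.3732, 0.89, 0.262], [0.0613, -0.3054, 0.9502]]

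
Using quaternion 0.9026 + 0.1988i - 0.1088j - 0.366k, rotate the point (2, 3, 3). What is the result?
(2.243, -0.286, 4.109)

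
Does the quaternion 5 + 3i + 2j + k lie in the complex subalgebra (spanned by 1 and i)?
No. The quaternion 5 + 3i + 2j + k has j-coefficient y = 2 and k-coefficient z = 1, not both zero, so it does not lie in the complex subalgebra spanned by 1 and i.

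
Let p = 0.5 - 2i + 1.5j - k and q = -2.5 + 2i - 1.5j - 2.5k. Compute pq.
2.5 + 0.75i - 11.5j + 1.25k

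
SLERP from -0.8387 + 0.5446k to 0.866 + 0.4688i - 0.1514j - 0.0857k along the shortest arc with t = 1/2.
-0.9053 - 0.249i + 0.0804j + 0.3347k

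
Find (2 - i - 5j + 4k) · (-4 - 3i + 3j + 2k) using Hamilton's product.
-4 - 24i + 16j - 30k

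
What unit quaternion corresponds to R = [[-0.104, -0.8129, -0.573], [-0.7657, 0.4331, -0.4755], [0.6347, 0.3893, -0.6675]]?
-0.4067 - 0.5316i + 0.7424j - 0.029k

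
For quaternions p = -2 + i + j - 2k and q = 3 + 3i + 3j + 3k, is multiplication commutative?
No: pq = -6 + 6i - 12j - 12k ≠ -6 - 12i + 6j - 12k = qp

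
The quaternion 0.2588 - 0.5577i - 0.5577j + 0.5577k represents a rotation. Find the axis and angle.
axis = (-√3/3, -√3/3, √3/3), θ = 5π/6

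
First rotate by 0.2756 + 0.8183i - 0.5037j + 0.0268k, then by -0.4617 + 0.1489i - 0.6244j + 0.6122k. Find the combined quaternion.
-0.58 - 0.0451i + 0.5574j + 0.5923k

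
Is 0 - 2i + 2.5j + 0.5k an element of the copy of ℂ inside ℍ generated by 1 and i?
No. The quaternion -2i + 2.5j + 0.5k has j-coefficient y = 2.5 and k-coefficient z = 0.5, not both zero, so it does not lie in the complex subalgebra spanned by 1 and i.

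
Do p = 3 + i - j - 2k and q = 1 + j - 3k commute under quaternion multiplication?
No: pq = -2 + 6i + 5j - 10k ≠ -2 - 4i - j - 12k = qp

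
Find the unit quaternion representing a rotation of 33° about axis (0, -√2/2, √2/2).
0.9588 - 0.2008j + 0.2008k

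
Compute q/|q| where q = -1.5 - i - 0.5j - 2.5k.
-0.4804 - 0.3203i - 0.1601j - 0.8006k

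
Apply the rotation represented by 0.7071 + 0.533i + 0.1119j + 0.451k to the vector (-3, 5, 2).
(-3.019, -3.452, 4.12)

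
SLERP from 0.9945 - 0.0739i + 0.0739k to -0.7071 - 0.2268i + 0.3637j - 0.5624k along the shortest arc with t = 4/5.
0.8044 + 0.1717i - 0.3014j + 0.4823k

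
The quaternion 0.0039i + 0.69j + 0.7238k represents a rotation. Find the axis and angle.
axis = (0.0039, 0.69, 0.7238), θ = π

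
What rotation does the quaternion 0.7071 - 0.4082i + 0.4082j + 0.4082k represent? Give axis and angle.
axis = (-√3/3, √3/3, √3/3), θ = π/2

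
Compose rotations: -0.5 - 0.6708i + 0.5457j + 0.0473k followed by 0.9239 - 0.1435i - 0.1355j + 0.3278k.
-0.4998 - 0.7333i + 0.3588j - 0.2894k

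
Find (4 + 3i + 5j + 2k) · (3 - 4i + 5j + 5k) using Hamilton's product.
-11 + 8i + 12j + 61k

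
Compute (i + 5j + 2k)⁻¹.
-0.0333i - 0.1667j - 0.0667k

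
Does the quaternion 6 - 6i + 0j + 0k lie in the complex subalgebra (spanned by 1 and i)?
Yes. The quaternion 6 - 6i has j- and k-coefficients y = z = 0, so it lies in the complex subalgebra spanned by 1 and i.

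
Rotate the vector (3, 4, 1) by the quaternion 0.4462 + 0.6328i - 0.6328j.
(-3.171, -2.171, 3.351)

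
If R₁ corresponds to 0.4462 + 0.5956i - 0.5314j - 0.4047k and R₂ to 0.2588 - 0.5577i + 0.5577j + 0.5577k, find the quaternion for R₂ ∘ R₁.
0.9697 - 0.024i + 0.2178j + 0.1083k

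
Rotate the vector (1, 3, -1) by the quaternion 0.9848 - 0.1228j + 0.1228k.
(0.456, 3.182, -0.818)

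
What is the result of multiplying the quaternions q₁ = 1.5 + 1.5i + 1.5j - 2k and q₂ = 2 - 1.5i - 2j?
8.25 - 3.25i + 3j - 4.75k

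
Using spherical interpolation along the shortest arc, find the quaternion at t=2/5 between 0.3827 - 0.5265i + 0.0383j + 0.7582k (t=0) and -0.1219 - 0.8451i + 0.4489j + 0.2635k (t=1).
0.1967 - 0.727i + 0.2275j + 0.6172k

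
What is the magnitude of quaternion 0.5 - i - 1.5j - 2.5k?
3.122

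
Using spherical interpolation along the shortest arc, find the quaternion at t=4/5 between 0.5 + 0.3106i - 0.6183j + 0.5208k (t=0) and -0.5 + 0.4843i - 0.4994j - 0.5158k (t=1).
0.6176 - 0.3611i + 0.2835j + 0.6386k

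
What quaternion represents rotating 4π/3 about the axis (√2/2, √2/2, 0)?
-0.5 + 0.6124i + 0.6124j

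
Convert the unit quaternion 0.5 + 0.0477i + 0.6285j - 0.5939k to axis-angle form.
axis = (0.0551, 0.7257, -0.6858), θ = 2π/3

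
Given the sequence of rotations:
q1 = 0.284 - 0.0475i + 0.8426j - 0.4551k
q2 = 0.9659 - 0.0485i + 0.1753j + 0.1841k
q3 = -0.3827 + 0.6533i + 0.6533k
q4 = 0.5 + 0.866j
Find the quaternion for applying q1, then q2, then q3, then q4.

q2 · q1 = 0.2081 - 0.2946i + 0.8328j - 0.4198k
q3 · q2 · q1 = 0.3871 - 0.2954i - 0.2369j + 0.8407k
q4 · q3 · q2 · q1 = 0.3987 + 0.5803i + 0.2168j + 0.6762k
0.3987 + 0.5803i + 0.2168j + 0.6762k


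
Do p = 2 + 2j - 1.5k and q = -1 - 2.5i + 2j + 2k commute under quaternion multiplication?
No: pq = -3 + 2i + 5.75j + 10.5k ≠ -3 - 12i - 1.75j + 0.5k = qp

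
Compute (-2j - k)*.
2j + k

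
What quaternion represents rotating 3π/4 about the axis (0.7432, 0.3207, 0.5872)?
0.3827 + 0.6866i + 0.2963j + 0.5425k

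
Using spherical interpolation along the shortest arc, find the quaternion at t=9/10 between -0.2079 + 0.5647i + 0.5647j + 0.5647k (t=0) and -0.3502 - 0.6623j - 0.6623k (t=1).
0.2991 + 0.0634i + 0.6732j + 0.6732k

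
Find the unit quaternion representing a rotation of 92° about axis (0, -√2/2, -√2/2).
0.6947 - 0.5087j - 0.5087k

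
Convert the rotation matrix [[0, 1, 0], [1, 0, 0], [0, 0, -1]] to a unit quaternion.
0.7071i + 0.7071j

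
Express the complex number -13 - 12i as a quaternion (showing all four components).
-13 - 12i + 0j + 0k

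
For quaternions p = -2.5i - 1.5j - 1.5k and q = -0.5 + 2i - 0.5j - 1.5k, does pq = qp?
No: pq = 2 + 2.75i - 6j + 5k ≠ 2 - 0.25i + 7.5j - 3.5k = qp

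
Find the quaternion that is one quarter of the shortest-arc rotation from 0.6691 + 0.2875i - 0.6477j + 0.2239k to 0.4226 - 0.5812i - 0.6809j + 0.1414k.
0.659 + 0.0631i - 0.7163j + 0.2205k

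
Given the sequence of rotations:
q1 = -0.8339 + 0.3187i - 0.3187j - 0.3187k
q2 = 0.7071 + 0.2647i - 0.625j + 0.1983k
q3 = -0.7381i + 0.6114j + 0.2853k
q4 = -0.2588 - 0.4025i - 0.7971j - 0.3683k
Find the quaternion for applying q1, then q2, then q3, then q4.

q2 · q1 = -0.81 + 0.267i + 0.4434j - 0.2759k
q3 · q2 · q1 = 0.0047 + 0.3027i - 0.6227j - 0.7216k
q4 · q3 · q2 · q1 = -0.6415 + 0.2656i - 0.2445j + 0.6769k
-0.6415 + 0.2656i - 0.2445j + 0.6769k


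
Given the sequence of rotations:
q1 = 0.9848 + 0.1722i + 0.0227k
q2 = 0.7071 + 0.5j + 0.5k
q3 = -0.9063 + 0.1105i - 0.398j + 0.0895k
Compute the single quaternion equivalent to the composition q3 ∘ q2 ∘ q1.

q2 · q1 = 0.685 + 0.1331i + 0.5785j + 0.4224k
q3 · q2 · q1 = -0.4431 - 0.2648i - 0.8317j - 0.2046k
-0.4431 - 0.2648i - 0.8317j - 0.2046k


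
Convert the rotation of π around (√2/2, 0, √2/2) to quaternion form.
0.7071i + 0.7071k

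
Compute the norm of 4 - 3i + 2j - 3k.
√38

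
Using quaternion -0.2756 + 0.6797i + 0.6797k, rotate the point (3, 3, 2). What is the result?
(3.2, -2.919, 1.8)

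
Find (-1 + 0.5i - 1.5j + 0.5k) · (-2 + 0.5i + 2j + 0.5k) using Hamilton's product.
4.5 - 3.25i + j + 0.25k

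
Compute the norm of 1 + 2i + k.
√6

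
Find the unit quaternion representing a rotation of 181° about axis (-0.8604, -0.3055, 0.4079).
-0.0087 - 0.8604i - 0.3055j + 0.4079k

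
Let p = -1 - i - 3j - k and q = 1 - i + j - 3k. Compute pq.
-2 + 10i - 6j - 2k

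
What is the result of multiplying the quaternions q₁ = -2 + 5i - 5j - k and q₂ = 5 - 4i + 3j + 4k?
29 + 16i - 47j - 18k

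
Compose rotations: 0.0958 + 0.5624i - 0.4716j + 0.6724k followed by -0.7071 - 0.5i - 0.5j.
-0.0223 - 0.7818i + 0.6218j + 0.0415k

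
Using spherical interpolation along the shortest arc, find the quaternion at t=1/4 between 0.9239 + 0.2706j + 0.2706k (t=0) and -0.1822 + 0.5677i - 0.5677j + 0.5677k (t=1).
0.877 - 0.1977i + 0.436j + 0.0406k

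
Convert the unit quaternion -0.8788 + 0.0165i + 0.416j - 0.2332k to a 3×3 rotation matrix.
[[0.5451, -0.3961, -0.7389], [0.4236, 0.8907, -0.165], [0.7235, -0.223, 0.6533]]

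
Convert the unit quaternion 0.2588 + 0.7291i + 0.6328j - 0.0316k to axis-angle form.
axis = (0.7548, 0.6551, -0.0327), θ = 5π/6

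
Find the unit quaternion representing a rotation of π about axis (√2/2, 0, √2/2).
0.7071i + 0.7071k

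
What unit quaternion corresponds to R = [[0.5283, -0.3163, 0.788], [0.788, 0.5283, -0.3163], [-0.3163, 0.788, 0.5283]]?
0.8039 + 0.3434i + 0.3434j + 0.3434k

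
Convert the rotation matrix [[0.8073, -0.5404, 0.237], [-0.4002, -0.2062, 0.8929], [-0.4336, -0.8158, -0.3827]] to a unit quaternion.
0.5519 - 0.774i + 0.3038j + 0.0635k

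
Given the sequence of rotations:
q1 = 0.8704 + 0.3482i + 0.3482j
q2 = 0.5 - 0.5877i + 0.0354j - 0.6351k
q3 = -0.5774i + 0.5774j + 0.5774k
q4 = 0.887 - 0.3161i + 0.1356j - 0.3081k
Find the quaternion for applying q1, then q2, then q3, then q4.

q2 · q1 = 0.6275 - 0.1163i - 0.0162j - 0.7698k
q3 · q2 · q1 = 0.3867 - 0.7974i - 0.1493j + 0.4388k
q4 · q3 · q2 · q1 = 0.2464 - 0.816i + 0.3044j + 0.4254k
0.2464 - 0.816i + 0.3044j + 0.4254k


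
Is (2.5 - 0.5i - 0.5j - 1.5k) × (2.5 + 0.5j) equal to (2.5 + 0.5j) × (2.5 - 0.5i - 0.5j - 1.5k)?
No: pq = 6.5 - 0.5i - 4k ≠ 6.5 - 2i - 3.5k = qp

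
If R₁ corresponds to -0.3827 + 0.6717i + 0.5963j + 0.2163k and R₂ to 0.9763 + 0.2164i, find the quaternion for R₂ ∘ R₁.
-0.519 + 0.573i + 0.5354j + 0.3402k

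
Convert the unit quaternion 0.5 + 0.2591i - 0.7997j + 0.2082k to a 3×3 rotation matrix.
[[-0.3657, -0.6226, -0.6918], [-0.2062, 0.779, -0.5921], [0.9076, -0.0739, -0.4133]]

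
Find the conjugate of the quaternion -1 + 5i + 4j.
-1 - 5i - 4j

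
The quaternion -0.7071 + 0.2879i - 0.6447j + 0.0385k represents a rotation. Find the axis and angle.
axis = (0.4071, -0.9117, 0.0544), θ = 3π/2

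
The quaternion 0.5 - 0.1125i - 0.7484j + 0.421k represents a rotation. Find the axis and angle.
axis = (-0.1299, -0.8642, 0.4861), θ = 2π/3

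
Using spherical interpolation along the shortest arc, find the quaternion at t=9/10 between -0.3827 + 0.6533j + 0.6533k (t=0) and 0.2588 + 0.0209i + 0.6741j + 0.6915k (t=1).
0.1951 + 0.0191i + 0.6854j + 0.7013k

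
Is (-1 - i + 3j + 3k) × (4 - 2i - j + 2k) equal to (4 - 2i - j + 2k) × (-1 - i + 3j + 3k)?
No: pq = -9 + 7i + 9j + 17k ≠ -9 - 11i + 17j + 3k = qp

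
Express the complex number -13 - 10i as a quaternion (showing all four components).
-13 - 10i + 0j + 0k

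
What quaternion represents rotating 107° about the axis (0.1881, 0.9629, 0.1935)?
0.5948 + 0.1512i + 0.774j + 0.1555k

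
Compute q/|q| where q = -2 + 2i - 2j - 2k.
-0.5 + 0.5i - 0.5j - 0.5k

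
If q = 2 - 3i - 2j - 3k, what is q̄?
2 + 3i + 2j + 3k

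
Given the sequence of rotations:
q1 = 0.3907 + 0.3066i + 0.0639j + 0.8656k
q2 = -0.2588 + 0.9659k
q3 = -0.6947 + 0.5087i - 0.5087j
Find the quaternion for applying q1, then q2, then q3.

q2 · q1 = -0.9372 - 0.1411i + 0.2796j + 0.1534k
q3 · q2 · q1 = 0.8651 - 0.4568i + 0.2045j - 0.0361k
0.8651 - 0.4568i + 0.2045j - 0.0361k


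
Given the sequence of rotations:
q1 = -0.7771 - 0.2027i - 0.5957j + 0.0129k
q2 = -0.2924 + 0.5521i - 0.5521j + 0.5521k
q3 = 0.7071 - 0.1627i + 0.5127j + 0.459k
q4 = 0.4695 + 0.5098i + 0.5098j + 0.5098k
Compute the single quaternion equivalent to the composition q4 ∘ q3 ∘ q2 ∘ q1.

q2 · q1 = 0.0031 - 0.048i + 0.4842j - 0.8736k
q3 · q2 · q1 = 0.1471 - 0.7046i + 0.1798j - 0.6705k
q4 · q3 · q2 · q1 = 0.6784 - 0.6893i + 0.142j + 0.2111k
0.6784 - 0.6893i + 0.142j + 0.2111k


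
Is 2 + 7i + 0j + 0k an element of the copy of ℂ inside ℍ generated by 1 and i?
Yes. The quaternion 2 + 7i has j- and k-coefficients y = z = 0, so it lies in the complex subalgebra spanned by 1 and i.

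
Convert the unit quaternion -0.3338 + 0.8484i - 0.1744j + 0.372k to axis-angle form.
axis = (0.9, -0.185, 0.3946), θ = 219°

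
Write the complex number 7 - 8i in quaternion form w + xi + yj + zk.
7 - 8i + 0j + 0k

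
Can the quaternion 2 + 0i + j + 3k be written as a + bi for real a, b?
No. The quaternion 2 + j + 3k has j-coefficient y = 1 and k-coefficient z = 3, not both zero, so it does not lie in the complex subalgebra spanned by 1 and i.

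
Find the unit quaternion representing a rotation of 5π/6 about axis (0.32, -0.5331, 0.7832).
0.2588 + 0.3091i - 0.5149j + 0.7565k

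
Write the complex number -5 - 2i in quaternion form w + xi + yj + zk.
-5 - 2i + 0j + 0k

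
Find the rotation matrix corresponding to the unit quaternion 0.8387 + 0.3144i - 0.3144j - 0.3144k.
[[0.6046, 0.3297, -0.7251], [-0.7251, 0.6046, -0.3297], [0.3297, 0.7251, 0.6046]]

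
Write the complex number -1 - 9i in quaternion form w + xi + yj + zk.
-1 - 9i + 0j + 0k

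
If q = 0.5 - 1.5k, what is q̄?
0.5 + 1.5k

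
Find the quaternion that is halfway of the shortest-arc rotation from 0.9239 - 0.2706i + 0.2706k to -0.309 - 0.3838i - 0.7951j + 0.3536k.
0.8366 + 0.0768i + 0.5395j - 0.0563k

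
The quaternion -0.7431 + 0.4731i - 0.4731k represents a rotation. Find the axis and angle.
axis = (√2/2, 0, -√2/2), θ = 276°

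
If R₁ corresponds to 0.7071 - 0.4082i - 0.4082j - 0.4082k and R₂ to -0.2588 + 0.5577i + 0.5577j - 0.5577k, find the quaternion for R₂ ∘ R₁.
0.0447 + 0.0447i + 0.9553j - 0.2887k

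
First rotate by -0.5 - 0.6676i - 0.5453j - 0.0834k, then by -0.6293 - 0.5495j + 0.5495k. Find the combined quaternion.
0.0608 + 0.7656i + 0.2511j - 0.5891k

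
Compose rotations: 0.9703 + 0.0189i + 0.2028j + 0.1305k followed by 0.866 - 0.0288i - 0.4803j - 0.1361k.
0.956 - 0.0467i - 0.2892j - 0.0158k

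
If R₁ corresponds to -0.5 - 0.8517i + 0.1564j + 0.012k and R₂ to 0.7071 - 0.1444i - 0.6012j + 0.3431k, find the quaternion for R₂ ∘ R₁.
-0.3866 - 0.5909i + 0.1207j - 0.6977k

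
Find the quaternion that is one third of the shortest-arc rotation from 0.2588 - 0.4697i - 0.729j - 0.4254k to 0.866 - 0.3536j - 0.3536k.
0.5115 - 0.3377i - 0.6571j - 0.4388k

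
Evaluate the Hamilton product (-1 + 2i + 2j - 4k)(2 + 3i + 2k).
5i - 12j - 16k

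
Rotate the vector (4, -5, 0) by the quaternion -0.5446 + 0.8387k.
(-6.195, -1.62, 0)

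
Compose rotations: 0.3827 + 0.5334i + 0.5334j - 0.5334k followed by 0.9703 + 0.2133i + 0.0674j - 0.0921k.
0.1725 + 0.6124i + 0.608j - 0.475k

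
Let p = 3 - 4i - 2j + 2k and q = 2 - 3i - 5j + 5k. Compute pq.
-26 - 17i - 5j + 33k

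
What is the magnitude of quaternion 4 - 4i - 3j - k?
√42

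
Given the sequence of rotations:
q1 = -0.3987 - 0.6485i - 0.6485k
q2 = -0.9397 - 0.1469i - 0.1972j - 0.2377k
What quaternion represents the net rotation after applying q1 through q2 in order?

q2 · q1 = 0.1252 + 0.7958i + 0.1375j + 0.5763k
0.1252 + 0.7958i + 0.1375j + 0.5763k


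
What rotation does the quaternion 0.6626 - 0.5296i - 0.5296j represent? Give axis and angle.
axis = (-√2/2, -√2/2, 0), θ = 97°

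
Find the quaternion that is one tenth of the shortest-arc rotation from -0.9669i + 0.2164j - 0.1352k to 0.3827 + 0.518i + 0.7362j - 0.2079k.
-0.0503 - 0.9876i + 0.109j - 0.1012k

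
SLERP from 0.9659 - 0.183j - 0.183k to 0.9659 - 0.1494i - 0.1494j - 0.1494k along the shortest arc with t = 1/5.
0.9678 - 0.03i - 0.1766j - 0.1766k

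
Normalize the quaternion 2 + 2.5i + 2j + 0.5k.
0.5252 + 0.6565i + 0.5252j + 0.1313k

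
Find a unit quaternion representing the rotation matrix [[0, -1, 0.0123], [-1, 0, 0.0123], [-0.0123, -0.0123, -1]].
0.0087 - 0.7071i + 0.7071j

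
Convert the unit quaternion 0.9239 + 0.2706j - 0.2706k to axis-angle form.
axis = (0, √2/2, -√2/2), θ = π/4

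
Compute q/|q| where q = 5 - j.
0.9806 - 0.1961j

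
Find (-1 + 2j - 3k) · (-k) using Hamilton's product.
-3 - 2i + k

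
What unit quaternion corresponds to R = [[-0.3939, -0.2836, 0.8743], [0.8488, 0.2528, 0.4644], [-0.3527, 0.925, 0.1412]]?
0.5 + 0.2303i + 0.6135j + 0.5662k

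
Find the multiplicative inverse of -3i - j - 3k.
0.1579i + 0.0526j + 0.1579k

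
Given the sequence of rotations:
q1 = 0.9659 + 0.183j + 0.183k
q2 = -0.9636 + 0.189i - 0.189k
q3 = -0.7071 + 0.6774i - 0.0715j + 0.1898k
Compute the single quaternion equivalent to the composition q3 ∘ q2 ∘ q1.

q2 · q1 = -0.8962 + 0.2171i - 0.2109j - 0.3243k
q3 · q2 · q1 = 0.5331 - 0.6974i + 0.4741j - 0.0681k
0.5331 - 0.6974i + 0.4741j - 0.0681k


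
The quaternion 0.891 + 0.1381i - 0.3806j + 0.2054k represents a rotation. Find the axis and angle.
axis = (0.3042, -0.8383, 0.4524), θ = 54°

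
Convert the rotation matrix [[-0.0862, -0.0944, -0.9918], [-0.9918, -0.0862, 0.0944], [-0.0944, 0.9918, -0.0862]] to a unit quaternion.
-0.4305 - 0.5211i + 0.5211j + 0.5211k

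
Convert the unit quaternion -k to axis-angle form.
axis = (0, 0, -1), θ = π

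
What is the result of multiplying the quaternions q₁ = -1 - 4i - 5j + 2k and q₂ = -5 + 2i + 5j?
38 + 8i + 24j - 20k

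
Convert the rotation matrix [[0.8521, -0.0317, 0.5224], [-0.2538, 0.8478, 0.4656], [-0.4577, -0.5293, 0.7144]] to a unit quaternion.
0.9239 - 0.2692i + 0.2652j - 0.0601k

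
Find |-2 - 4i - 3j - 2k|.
√33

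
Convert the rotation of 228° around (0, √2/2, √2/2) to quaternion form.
-0.4067 + 0.646j + 0.646k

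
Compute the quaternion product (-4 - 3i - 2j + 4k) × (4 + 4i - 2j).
-8 - 20i + 16j + 30k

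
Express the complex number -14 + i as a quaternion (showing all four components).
-14 + i + 0j + 0k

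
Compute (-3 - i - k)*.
-3 + i + k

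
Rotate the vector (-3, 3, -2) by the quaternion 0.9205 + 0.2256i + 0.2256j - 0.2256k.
(-1.465, 4.364, 0.899)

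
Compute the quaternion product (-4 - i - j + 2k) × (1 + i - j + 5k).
-14 - 8i + 10j - 16k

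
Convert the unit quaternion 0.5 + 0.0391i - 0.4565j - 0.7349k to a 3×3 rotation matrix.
[[-0.4969, 0.6992, -0.514], [-0.7706, -0.0832, 0.6319], [0.399, 0.7101, 0.5802]]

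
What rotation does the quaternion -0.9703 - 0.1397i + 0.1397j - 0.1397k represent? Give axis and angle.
axis = (-√3/3, √3/3, -√3/3), θ = 332°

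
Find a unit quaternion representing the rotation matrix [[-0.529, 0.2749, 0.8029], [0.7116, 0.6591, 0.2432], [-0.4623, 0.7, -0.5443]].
0.3827 + 0.2984i + 0.8265j + 0.2853k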